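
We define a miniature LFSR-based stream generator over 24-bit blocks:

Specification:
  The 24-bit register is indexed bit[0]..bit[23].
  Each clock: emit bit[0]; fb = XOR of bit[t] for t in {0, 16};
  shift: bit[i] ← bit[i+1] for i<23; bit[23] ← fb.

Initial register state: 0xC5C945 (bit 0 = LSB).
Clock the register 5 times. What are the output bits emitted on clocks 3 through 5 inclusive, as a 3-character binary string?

reg_0 = 0xC5C945
clock 1: out=1, reg = 0x62E4A2
clock 2: out=0, reg = 0x317251
clock 3: out=1, reg = 0x18B928
clock 4: out=0, reg = 0x0C5C94
clock 5: out=0, reg = 0x062E4A

100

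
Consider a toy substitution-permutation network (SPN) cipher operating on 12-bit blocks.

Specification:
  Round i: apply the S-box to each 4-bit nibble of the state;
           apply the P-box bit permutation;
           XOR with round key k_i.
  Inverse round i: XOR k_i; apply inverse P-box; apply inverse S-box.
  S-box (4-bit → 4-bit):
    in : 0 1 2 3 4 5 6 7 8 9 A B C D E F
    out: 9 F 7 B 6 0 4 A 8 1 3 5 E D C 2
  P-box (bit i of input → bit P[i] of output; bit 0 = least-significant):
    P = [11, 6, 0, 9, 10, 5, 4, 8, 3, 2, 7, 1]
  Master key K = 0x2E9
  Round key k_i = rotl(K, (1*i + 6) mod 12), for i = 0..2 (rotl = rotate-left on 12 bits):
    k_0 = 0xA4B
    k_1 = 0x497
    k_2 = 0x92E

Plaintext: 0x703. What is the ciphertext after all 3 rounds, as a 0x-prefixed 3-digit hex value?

0xDA7

s_0 = plaintext = 0x703
s_1 = Round(s_0, k_0) = 0x50D
s_2 = Round(s_1, k_1) = 0xB96
s_3 = Round(s_2, k_2) = 0xDA7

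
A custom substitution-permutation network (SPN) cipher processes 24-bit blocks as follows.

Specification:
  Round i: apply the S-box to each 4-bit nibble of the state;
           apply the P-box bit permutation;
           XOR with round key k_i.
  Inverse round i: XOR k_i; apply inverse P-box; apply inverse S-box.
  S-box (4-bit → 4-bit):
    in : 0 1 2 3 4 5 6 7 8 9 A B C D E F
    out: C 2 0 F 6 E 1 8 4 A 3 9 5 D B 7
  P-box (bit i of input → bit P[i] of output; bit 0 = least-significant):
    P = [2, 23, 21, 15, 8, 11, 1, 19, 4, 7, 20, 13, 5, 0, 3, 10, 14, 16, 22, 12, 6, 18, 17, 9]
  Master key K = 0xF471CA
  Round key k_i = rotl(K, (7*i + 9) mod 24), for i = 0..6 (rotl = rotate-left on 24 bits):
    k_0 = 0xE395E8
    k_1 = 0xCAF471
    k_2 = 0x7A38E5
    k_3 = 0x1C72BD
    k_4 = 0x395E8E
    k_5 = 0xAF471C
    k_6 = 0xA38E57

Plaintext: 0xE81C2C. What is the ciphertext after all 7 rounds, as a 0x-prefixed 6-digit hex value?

0x8F6432

s_0 = plaintext = 0xE81C2C
s_1 = Round(s_0, k_0) = 0x9797BD
s_2 = Round(s_1, k_1) = 0xE64374
s_3 = Round(s_2, k_2) = 0xC65A3C
s_4 = Round(s_3, k_3) = 0x363F62
s_5 = Round(s_4, k_4) = 0x2F1977
s_6 = Round(s_5, k_5) = 0xE6A79D
s_7 = Round(s_6, k_6) = 0x8F6432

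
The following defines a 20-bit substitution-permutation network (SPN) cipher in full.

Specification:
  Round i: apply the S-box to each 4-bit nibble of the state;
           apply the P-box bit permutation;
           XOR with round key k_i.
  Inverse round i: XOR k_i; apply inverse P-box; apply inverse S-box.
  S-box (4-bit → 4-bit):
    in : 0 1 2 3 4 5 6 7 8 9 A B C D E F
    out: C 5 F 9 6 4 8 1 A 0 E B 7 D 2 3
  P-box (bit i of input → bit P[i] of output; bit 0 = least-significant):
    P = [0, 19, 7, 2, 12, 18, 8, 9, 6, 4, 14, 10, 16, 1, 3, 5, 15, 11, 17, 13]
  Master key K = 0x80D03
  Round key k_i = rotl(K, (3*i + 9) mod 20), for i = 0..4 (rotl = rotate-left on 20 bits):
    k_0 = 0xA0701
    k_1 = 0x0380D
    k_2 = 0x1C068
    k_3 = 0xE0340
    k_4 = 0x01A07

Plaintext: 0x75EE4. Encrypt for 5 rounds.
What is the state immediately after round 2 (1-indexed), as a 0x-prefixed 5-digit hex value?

s_0 = plaintext = 0x75EE4
s_1 = Round(s_0, k_0) = 0x68799
s_2 = Round(s_1, k_1) = 0x0186F
s_3 = Round(s_2, k_2) = 0xAE671
s_4 = Round(s_3, k_3) = 0xC3FC3
s_5 = Round(s_4, k_4) = 0x78372

0x0186F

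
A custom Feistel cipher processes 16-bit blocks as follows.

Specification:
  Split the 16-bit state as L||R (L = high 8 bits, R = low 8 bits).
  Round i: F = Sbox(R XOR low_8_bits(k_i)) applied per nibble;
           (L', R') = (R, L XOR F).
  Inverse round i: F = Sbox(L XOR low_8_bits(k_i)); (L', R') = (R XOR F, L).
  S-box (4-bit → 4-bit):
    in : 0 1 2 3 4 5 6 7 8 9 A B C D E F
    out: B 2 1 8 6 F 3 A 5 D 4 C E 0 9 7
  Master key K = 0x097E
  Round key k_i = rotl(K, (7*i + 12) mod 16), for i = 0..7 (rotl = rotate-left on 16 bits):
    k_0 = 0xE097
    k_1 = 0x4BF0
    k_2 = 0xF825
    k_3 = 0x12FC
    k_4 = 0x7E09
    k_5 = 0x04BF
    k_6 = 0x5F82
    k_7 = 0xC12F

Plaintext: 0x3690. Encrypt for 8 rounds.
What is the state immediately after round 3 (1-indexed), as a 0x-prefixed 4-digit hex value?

s_0 = plaintext = 0x3690
s_1 = Round(s_0, k_0) = 0x908C
s_2 = Round(s_1, k_1) = 0x8C3E
s_3 = Round(s_2, k_2) = 0x3EA0
s_4 = Round(s_3, k_3) = 0xA0C0
s_5 = Round(s_4, k_4) = 0xC04D
s_6 = Round(s_5, k_5) = 0x4DB1
s_7 = Round(s_6, k_6) = 0xB1C5
s_8 = Round(s_7, k_7) = 0xC525

0x3EA0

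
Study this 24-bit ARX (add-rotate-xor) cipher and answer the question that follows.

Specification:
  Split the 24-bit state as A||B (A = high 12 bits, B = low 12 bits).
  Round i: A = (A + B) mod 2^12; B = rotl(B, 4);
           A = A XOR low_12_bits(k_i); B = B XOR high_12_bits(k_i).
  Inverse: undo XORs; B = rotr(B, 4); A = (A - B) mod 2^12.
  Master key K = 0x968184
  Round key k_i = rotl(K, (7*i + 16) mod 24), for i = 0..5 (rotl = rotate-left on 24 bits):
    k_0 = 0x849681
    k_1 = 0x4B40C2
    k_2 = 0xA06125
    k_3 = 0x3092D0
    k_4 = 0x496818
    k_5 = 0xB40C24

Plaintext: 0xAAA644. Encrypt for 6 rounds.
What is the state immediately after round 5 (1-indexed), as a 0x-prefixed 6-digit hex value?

0x9826ED

s_0 = plaintext = 0xAAA644
s_1 = Round(s_0, k_0) = 0x66FC0F
s_2 = Round(s_1, k_1) = 0x2BC448
s_3 = Round(s_2, k_2) = 0x621E82
s_4 = Round(s_3, k_3) = 0x673B27
s_5 = Round(s_4, k_4) = 0x9826ED
s_6 = Round(s_5, k_5) = 0xC4B596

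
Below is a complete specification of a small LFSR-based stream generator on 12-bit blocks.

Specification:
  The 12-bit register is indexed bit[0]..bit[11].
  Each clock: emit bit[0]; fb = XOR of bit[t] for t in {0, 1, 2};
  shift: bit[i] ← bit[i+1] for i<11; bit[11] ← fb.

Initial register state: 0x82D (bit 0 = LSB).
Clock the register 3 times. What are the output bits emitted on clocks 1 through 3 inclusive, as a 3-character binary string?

reg_0 = 0x82D
clock 1: out=1, reg = 0x416
clock 2: out=0, reg = 0x20B
clock 3: out=1, reg = 0x105

101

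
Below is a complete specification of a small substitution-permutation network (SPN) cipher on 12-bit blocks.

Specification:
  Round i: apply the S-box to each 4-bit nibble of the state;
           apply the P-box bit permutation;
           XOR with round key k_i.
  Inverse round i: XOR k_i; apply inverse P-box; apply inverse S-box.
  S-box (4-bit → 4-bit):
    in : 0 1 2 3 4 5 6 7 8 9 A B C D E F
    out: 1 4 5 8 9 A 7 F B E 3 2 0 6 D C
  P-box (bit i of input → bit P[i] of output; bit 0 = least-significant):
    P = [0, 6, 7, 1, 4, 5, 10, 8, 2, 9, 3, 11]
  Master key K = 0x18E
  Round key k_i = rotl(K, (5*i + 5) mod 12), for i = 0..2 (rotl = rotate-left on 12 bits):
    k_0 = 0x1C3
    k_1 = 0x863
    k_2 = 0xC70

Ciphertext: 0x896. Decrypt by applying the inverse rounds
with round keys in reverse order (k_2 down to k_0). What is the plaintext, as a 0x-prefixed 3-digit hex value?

s_0 = ciphertext = 0x896
s_1 = InvRound(s_0, k_2) = 0x0D9
s_2 = InvRound(s_1, k_1) = 0xFAF
s_3 = InvRound(s_2, k_0) = 0x7DB

0x7DB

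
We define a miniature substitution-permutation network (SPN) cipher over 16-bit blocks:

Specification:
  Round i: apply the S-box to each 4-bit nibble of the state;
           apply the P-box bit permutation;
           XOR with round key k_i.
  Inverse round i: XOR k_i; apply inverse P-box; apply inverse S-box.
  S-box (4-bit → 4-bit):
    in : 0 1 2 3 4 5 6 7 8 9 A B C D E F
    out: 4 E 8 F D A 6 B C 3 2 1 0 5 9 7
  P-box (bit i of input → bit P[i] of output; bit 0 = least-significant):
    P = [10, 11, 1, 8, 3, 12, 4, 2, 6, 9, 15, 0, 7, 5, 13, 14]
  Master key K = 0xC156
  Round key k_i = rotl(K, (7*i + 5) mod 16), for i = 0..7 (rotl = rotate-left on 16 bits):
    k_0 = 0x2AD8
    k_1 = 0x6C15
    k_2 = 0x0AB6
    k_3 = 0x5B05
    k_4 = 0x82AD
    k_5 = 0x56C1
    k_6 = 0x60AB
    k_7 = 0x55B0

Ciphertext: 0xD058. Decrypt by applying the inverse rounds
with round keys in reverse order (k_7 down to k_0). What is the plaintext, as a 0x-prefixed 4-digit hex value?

s_0 = ciphertext = 0xD058
s_1 = InvRound(s_0, k_7) = 0x9DBE
s_2 = InvRound(s_1, k_6) = 0x8817
s_3 = InvRound(s_2, k_5) = 0xEF1F
s_4 = InvRound(s_3, k_4) = 0x3C03
s_5 = InvRound(s_4, k_3) = 0x8A24
s_6 = InvRound(s_5, k_2) = 0xB000
s_7 = InvRound(s_6, k_1) = 0x2819
s_8 = InvRound(s_7, k_0) = 0xB7CC

0xB7CC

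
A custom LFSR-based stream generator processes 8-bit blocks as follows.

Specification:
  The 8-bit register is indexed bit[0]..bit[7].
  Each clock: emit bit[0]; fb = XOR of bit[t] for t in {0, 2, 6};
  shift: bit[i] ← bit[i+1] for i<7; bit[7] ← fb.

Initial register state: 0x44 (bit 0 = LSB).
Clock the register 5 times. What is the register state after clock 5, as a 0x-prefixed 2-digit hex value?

reg_0 = 0x44
clock 1: out=0, reg = 0x22
clock 2: out=0, reg = 0x11
clock 3: out=1, reg = 0x88
clock 4: out=0, reg = 0x44
clock 5: out=0, reg = 0x22

0x22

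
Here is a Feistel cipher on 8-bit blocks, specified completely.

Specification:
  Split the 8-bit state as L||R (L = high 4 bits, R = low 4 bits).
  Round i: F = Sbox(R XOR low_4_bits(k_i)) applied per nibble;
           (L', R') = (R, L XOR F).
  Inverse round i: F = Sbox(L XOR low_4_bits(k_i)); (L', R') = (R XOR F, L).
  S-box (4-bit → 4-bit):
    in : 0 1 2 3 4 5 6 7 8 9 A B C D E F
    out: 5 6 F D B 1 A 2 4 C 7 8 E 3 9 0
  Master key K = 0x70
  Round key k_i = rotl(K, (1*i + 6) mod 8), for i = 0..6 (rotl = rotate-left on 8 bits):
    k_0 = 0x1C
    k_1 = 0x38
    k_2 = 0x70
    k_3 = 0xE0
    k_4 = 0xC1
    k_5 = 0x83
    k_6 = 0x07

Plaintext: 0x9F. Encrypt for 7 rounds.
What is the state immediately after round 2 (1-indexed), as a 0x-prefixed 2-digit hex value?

s_0 = plaintext = 0x9F
s_1 = Round(s_0, k_0) = 0xF4
s_2 = Round(s_1, k_1) = 0x41
s_3 = Round(s_2, k_2) = 0x12
s_4 = Round(s_3, k_3) = 0x2E
s_5 = Round(s_4, k_4) = 0xE2
s_6 = Round(s_5, k_5) = 0x28
s_7 = Round(s_6, k_6) = 0x82

0x41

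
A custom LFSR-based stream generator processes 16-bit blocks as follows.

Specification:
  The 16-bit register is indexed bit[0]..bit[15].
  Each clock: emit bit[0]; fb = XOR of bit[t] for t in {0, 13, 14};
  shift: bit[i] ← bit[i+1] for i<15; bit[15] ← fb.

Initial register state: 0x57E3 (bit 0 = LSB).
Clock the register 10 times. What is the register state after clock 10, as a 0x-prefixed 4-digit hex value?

reg_0 = 0x57E3
clock 1: out=1, reg = 0x2BF1
clock 2: out=1, reg = 0x15F8
clock 3: out=0, reg = 0x0AFC
clock 4: out=0, reg = 0x057E
clock 5: out=0, reg = 0x02BF
clock 6: out=1, reg = 0x815F
clock 7: out=1, reg = 0xC0AF
clock 8: out=1, reg = 0x6057
clock 9: out=1, reg = 0xB02B
clock 10: out=1, reg = 0x5815

0x5815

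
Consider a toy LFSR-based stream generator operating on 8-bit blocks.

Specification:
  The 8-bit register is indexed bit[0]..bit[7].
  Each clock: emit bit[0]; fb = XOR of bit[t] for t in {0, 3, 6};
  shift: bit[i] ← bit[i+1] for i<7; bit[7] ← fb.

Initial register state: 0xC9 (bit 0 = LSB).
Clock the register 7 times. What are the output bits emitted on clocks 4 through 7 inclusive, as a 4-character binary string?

reg_0 = 0xC9
clock 1: out=1, reg = 0xE4
clock 2: out=0, reg = 0xF2
clock 3: out=0, reg = 0xF9
clock 4: out=1, reg = 0xFC
clock 5: out=0, reg = 0x7E
clock 6: out=0, reg = 0x3F
clock 7: out=1, reg = 0x1F

1001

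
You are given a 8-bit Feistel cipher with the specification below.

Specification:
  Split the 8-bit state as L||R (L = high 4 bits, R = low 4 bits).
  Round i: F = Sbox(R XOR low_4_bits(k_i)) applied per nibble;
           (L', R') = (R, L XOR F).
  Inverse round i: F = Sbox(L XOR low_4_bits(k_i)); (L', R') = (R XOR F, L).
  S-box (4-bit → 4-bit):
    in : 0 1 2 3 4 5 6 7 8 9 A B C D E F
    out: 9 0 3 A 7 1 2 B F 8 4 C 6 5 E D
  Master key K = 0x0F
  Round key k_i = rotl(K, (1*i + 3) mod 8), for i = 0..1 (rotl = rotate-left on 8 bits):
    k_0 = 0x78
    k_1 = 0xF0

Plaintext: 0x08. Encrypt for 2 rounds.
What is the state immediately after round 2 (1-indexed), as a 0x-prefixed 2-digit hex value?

0x90

s_0 = plaintext = 0x08
s_1 = Round(s_0, k_0) = 0x89
s_2 = Round(s_1, k_1) = 0x90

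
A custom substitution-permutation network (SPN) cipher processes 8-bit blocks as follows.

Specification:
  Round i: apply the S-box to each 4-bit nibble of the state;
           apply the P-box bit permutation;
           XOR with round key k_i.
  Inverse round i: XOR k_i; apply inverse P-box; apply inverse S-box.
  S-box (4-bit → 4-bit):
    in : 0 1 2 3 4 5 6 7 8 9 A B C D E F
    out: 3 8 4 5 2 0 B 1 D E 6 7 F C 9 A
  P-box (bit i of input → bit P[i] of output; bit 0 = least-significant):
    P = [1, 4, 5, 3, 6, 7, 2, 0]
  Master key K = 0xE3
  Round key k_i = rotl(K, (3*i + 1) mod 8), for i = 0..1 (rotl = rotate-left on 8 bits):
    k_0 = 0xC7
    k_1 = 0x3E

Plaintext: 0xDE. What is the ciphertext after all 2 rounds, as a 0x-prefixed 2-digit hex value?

s_0 = plaintext = 0xDE
s_1 = Round(s_0, k_0) = 0xC8
s_2 = Round(s_1, k_1) = 0xD1

0xD1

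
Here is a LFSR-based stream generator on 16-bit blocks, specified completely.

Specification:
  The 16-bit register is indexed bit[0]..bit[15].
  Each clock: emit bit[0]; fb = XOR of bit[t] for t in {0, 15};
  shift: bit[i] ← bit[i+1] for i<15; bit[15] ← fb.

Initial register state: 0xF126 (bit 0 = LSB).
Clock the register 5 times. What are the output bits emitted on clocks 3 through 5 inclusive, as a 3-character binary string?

reg_0 = 0xF126
clock 1: out=0, reg = 0xF893
clock 2: out=1, reg = 0x7C49
clock 3: out=1, reg = 0xBE24
clock 4: out=0, reg = 0xDF12
clock 5: out=0, reg = 0xEF89

100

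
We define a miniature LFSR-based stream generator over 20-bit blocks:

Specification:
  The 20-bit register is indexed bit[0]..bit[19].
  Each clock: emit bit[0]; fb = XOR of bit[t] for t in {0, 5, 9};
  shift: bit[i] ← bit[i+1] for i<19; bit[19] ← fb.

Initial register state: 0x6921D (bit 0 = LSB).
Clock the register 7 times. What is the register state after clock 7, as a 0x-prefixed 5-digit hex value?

reg_0 = 0x6921D
clock 1: out=1, reg = 0x3490E
clock 2: out=0, reg = 0x1A487
clock 3: out=1, reg = 0x8D243
clock 4: out=1, reg = 0x46921
clock 5: out=1, reg = 0x23490
clock 6: out=0, reg = 0x11A48
clock 7: out=0, reg = 0x88D24

0x88D24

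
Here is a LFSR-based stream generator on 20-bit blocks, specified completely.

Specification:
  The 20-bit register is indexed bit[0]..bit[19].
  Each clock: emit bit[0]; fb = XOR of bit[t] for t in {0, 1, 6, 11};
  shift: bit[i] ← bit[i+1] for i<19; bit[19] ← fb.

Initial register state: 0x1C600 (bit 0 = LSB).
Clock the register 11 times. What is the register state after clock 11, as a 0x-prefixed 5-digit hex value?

reg_0 = 0x1C600
clock 1: out=0, reg = 0x0E300
clock 2: out=0, reg = 0x07180
clock 3: out=0, reg = 0x038C0
clock 4: out=0, reg = 0x01C60
clock 5: out=0, reg = 0x00E30
clock 6: out=0, reg = 0x80718
clock 7: out=0, reg = 0x4038C
clock 8: out=0, reg = 0x201C6
clock 9: out=0, reg = 0x100E3
clock 10: out=1, reg = 0x88071
clock 11: out=1, reg = 0x44038

0x44038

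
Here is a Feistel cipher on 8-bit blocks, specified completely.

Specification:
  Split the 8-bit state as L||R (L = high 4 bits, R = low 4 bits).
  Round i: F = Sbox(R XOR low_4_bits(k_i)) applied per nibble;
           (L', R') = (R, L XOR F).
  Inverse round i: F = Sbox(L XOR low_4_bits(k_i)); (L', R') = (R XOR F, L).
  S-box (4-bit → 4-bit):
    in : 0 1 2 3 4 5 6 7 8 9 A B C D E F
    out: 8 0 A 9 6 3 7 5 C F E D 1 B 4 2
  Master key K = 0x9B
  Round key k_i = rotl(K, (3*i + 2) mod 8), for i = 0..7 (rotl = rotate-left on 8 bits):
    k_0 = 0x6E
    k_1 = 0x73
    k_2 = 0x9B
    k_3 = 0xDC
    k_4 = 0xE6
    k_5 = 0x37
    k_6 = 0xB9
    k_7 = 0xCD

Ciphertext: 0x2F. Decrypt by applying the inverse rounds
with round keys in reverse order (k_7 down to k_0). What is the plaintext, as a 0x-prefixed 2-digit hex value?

s_0 = ciphertext = 0x2F
s_1 = InvRound(s_0, k_7) = 0xD2
s_2 = InvRound(s_1, k_6) = 0x4D
s_3 = InvRound(s_2, k_5) = 0x44
s_4 = InvRound(s_3, k_4) = 0xE4
s_5 = InvRound(s_4, k_3) = 0xEE
s_6 = InvRound(s_5, k_2) = 0xDE
s_7 = InvRound(s_6, k_1) = 0xAD
s_8 = InvRound(s_7, k_0) = 0xBA

0xBA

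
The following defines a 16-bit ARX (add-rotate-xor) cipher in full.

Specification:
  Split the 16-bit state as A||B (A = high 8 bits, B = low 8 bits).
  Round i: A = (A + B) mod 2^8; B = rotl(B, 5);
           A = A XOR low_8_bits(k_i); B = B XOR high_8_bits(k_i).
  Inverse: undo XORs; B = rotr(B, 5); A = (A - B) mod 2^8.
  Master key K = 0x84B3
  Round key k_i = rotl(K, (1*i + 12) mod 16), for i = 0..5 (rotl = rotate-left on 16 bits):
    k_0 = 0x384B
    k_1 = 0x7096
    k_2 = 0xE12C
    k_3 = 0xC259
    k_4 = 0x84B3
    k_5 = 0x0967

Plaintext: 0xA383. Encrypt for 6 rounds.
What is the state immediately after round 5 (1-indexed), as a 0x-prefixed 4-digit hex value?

0xF1E7

s_0 = plaintext = 0xA383
s_1 = Round(s_0, k_0) = 0x6D48
s_2 = Round(s_1, k_1) = 0x2379
s_3 = Round(s_2, k_2) = 0xB0CE
s_4 = Round(s_3, k_3) = 0x271B
s_5 = Round(s_4, k_4) = 0xF1E7
s_6 = Round(s_5, k_5) = 0xBFF5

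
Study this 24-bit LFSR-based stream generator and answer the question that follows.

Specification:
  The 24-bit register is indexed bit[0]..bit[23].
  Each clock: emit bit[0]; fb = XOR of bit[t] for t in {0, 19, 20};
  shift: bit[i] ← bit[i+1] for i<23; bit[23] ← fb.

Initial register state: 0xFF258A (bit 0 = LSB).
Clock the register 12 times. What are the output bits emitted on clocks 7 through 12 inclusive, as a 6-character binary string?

011010

reg_0 = 0xFF258A
clock 1: out=0, reg = 0x7F92C5
clock 2: out=1, reg = 0xBFC962
clock 3: out=0, reg = 0x5FE4B1
clock 4: out=1, reg = 0xAFF258
clock 5: out=0, reg = 0xD7F92C
clock 6: out=0, reg = 0xEBFC96
clock 7: out=0, reg = 0xF5FE4B
clock 8: out=1, reg = 0x7AFF25
clock 9: out=1, reg = 0xBD7F92
clock 10: out=0, reg = 0x5EBFC9
clock 11: out=1, reg = 0xAF5FE4
clock 12: out=0, reg = 0xD7AFF2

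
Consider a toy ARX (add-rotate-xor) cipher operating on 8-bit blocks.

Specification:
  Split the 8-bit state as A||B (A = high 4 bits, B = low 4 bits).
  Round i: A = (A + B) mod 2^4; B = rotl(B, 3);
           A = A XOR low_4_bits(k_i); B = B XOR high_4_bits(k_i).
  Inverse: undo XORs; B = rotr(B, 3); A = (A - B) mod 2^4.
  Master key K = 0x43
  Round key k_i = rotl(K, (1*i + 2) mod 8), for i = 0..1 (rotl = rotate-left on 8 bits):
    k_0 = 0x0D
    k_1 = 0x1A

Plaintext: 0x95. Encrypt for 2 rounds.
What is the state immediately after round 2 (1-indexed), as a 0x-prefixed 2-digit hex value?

s_0 = plaintext = 0x95
s_1 = Round(s_0, k_0) = 0x3A
s_2 = Round(s_1, k_1) = 0x74

0x74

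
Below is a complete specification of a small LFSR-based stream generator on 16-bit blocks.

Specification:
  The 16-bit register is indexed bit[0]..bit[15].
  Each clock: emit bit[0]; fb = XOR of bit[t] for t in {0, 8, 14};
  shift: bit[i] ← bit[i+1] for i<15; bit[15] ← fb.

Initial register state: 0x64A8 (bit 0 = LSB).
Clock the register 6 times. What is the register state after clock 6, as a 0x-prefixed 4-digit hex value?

0xA592

reg_0 = 0x64A8
clock 1: out=0, reg = 0xB254
clock 2: out=0, reg = 0x592A
clock 3: out=0, reg = 0x2C95
clock 4: out=1, reg = 0x964A
clock 5: out=0, reg = 0x4B25
clock 6: out=1, reg = 0xA592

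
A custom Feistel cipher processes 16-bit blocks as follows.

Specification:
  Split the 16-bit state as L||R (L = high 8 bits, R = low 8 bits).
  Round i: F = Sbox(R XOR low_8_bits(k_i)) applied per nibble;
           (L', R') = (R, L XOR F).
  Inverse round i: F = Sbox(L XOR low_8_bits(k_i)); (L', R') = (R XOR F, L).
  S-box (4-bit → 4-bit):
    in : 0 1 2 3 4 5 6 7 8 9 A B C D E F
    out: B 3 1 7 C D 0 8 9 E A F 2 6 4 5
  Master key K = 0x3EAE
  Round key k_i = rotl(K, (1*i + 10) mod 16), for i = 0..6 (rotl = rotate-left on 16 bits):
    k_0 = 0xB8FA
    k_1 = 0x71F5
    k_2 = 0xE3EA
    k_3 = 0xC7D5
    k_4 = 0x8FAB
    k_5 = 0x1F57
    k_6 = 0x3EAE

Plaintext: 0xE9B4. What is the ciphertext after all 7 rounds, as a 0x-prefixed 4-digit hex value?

0x8A0F

s_0 = plaintext = 0xE9B4
s_1 = Round(s_0, k_0) = 0xB42D
s_2 = Round(s_1, k_1) = 0x2DDD
s_3 = Round(s_2, k_2) = 0xDD55
s_4 = Round(s_3, k_3) = 0x5546
s_5 = Round(s_4, k_4) = 0x4613
s_6 = Round(s_5, k_5) = 0x138A
s_7 = Round(s_6, k_6) = 0x8A0F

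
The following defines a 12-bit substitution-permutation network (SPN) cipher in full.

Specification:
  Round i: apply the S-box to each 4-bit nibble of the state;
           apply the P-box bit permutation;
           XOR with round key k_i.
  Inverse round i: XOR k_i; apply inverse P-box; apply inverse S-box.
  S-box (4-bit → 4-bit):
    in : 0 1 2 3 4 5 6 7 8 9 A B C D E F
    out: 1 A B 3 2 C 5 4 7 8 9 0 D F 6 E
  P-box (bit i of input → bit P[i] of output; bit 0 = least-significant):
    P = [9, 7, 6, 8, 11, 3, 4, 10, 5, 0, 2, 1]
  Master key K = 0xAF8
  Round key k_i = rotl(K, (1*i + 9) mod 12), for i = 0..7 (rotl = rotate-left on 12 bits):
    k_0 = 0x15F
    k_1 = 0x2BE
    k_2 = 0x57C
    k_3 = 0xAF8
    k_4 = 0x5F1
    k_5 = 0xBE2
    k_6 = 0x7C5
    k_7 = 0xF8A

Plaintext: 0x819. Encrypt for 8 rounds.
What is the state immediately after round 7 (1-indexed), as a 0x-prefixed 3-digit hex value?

0x6EA

s_0 = plaintext = 0x819
s_1 = Round(s_0, k_0) = 0x472
s_2 = Round(s_1, k_1) = 0x12F
s_3 = Round(s_2, k_2) = 0x8B7
s_4 = Round(s_3, k_3) = 0xA9D
s_5 = Round(s_4, k_4) = 0x213
s_6 = Round(s_5, k_5) = 0xD49
s_7 = Round(s_6, k_6) = 0x6EA
s_8 = Round(s_7, k_7) = 0xCB6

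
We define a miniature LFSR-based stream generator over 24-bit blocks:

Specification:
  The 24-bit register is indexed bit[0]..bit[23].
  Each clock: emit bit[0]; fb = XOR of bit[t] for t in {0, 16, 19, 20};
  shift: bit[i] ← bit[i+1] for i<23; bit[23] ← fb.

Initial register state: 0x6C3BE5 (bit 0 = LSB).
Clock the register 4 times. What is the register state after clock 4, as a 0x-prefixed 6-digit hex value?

reg_0 = 0x6C3BE5
clock 1: out=1, reg = 0x361DF2
clock 2: out=0, reg = 0x9B0EF9
clock 3: out=1, reg = 0x4D877C
clock 4: out=0, reg = 0x26C3BE

0x26C3BE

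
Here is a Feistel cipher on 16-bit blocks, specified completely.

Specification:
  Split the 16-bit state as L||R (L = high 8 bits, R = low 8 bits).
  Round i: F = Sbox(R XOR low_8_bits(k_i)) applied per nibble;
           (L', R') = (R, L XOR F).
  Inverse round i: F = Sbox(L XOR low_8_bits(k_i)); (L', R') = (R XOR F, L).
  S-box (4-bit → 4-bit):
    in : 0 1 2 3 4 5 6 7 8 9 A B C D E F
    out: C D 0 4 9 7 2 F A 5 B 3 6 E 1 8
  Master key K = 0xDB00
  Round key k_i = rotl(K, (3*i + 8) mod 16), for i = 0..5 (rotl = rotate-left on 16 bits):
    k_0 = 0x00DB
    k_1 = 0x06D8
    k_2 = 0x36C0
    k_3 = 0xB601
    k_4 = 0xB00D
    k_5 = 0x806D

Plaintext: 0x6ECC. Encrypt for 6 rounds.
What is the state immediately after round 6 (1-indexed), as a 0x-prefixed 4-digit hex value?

s_0 = plaintext = 0x6ECC
s_1 = Round(s_0, k_0) = 0xCCB1
s_2 = Round(s_1, k_1) = 0xB1E9
s_3 = Round(s_2, k_2) = 0xE9B4
s_4 = Round(s_3, k_3) = 0xB4DE
s_5 = Round(s_4, k_4) = 0xDE50
s_6 = Round(s_5, k_5) = 0x5090

0x5090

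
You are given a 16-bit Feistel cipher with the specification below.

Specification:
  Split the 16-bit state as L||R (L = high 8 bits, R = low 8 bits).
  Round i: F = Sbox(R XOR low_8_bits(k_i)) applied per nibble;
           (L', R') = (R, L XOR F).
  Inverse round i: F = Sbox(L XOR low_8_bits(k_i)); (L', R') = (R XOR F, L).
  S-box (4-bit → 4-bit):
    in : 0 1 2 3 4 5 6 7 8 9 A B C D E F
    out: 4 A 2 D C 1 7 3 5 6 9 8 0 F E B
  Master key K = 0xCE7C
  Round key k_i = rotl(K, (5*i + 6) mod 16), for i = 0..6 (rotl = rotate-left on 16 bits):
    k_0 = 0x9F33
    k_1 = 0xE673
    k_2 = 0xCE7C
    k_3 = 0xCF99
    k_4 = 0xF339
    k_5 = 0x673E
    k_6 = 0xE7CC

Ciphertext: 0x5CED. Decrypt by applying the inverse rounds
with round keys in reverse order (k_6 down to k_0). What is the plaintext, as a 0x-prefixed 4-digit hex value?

0x3CEA

s_0 = ciphertext = 0x5CED
s_1 = InvRound(s_0, k_6) = 0x895C
s_2 = InvRound(s_1, k_5) = 0xDF89
s_3 = InvRound(s_2, k_4) = 0x6EDF
s_4 = InvRound(s_3, k_3) = 0x6C6E
s_5 = InvRound(s_4, k_2) = 0xCA6C
s_6 = InvRound(s_5, k_1) = 0xEACA
s_7 = InvRound(s_6, k_0) = 0x3CEA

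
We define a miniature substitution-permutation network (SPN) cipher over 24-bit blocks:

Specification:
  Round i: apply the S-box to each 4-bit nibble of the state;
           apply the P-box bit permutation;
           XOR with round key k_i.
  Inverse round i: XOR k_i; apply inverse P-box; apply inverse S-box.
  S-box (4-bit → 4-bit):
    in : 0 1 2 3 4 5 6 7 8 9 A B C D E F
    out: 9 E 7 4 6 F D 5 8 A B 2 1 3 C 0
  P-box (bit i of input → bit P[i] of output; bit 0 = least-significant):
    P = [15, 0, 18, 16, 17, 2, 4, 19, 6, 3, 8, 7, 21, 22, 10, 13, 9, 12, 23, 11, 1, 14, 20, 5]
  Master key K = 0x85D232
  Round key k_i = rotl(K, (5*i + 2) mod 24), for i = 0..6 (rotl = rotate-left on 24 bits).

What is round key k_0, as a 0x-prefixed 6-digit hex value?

0x1748CA

K = 0x85D232
k_0 = rotl(K, (5*0+2) mod 24) = rotl(K, 2) = 0x1748CA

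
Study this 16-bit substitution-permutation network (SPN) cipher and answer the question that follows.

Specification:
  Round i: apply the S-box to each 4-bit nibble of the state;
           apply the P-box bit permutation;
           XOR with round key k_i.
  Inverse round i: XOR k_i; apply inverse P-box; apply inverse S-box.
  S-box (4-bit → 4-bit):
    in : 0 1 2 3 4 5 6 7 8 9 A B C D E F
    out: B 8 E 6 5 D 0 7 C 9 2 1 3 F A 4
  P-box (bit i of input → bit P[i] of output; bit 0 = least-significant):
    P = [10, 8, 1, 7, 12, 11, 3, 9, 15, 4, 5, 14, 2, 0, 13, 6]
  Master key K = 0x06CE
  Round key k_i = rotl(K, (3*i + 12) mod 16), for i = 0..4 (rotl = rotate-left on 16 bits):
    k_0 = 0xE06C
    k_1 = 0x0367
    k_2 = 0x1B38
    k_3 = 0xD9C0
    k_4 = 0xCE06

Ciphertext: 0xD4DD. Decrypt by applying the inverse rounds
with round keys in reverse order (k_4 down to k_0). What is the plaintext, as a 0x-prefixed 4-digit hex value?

0x0203

s_0 = ciphertext = 0xD4DD
s_1 = InvRound(s_0, k_4) = 0xEAD8
s_2 = InvRound(s_1, k_3) = 0xFA5A
s_3 = InvRound(s_2, k_2) = 0x8563
s_4 = InvRound(s_3, k_1) = 0xBB1B
s_5 = InvRound(s_4, k_0) = 0x0203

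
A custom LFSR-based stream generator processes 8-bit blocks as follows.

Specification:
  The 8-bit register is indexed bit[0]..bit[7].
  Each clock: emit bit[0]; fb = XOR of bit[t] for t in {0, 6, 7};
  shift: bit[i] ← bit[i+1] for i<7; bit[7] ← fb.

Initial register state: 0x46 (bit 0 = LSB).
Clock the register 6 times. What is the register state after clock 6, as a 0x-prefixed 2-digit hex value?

0x05

reg_0 = 0x46
clock 1: out=0, reg = 0xA3
clock 2: out=1, reg = 0x51
clock 3: out=1, reg = 0x28
clock 4: out=0, reg = 0x14
clock 5: out=0, reg = 0x0A
clock 6: out=0, reg = 0x05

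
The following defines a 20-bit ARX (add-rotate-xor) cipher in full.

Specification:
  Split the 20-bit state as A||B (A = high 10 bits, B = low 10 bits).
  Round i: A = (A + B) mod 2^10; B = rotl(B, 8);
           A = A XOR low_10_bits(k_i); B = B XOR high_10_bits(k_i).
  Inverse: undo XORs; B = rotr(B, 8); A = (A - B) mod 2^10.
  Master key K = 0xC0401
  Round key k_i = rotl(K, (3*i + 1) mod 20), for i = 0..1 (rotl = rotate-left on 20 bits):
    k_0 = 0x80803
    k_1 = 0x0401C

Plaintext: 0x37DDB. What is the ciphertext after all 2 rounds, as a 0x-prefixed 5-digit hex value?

s_0 = plaintext = 0x37DDB
s_1 = Round(s_0, k_0) = 0xAE574
s_2 = Round(s_1, k_1) = 0x0C44D

0x0C44D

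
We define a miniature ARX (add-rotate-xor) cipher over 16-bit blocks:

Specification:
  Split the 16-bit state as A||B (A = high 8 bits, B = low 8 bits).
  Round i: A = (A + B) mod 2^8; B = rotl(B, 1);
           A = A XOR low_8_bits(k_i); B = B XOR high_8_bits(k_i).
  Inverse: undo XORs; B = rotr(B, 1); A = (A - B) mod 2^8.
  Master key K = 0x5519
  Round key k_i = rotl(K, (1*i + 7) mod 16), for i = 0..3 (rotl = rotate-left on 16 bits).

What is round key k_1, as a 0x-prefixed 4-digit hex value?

0x1955

K = 0x5519
k_0 = rotl(K, (1*0+7) mod 16) = rotl(K, 7) = 0x8CAA
k_1 = rotl(K, (1*1+7) mod 16) = rotl(K, 8) = 0x1955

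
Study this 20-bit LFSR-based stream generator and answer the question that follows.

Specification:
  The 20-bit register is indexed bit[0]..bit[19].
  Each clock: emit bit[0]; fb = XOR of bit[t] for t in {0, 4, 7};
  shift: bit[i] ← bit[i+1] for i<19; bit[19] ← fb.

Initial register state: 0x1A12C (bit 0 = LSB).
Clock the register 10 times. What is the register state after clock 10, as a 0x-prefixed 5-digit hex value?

0x1F068

reg_0 = 0x1A12C
clock 1: out=0, reg = 0x0D096
clock 2: out=0, reg = 0x0684B
clock 3: out=1, reg = 0x83425
clock 4: out=1, reg = 0xC1A12
clock 5: out=0, reg = 0xE0D09
clock 6: out=1, reg = 0xF0684
clock 7: out=0, reg = 0xF8342
clock 8: out=0, reg = 0x7C1A1
clock 9: out=1, reg = 0x3E0D0
clock 10: out=0, reg = 0x1F068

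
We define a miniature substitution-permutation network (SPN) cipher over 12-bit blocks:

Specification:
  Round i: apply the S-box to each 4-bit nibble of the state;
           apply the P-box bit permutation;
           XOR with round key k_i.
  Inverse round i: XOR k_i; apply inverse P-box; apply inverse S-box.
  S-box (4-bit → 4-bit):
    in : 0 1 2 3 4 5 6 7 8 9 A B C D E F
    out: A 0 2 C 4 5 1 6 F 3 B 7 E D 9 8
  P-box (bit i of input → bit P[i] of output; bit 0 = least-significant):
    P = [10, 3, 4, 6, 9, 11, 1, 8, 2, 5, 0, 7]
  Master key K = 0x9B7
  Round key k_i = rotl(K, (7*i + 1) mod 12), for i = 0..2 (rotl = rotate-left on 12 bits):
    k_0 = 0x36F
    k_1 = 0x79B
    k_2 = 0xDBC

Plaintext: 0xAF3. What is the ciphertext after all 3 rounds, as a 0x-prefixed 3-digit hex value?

0x6C8

s_0 = plaintext = 0xAF3
s_1 = Round(s_0, k_0) = 0x29B
s_2 = Round(s_1, k_1) = 0x9A3
s_3 = Round(s_2, k_2) = 0x6C8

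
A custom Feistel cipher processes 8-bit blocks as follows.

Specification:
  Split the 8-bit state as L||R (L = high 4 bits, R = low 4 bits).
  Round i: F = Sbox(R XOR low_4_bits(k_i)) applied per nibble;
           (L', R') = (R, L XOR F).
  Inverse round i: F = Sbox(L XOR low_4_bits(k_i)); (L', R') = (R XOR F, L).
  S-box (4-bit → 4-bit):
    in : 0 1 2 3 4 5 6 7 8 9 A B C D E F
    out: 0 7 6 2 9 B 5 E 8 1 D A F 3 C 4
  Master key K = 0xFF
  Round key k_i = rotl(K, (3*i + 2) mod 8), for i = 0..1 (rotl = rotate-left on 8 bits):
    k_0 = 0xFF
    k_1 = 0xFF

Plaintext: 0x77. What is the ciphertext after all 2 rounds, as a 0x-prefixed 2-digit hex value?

0xF7

s_0 = plaintext = 0x77
s_1 = Round(s_0, k_0) = 0x7F
s_2 = Round(s_1, k_1) = 0xF7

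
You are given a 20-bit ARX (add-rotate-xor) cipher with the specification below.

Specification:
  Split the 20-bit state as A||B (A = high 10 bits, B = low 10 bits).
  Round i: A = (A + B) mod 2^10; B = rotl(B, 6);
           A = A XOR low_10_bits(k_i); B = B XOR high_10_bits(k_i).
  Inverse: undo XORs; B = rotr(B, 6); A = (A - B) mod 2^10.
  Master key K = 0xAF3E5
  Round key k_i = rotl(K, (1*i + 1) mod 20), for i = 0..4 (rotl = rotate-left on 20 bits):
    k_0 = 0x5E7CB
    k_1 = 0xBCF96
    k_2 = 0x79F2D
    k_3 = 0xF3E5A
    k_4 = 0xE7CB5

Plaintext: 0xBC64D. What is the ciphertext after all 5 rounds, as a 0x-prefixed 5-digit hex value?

0xE399A

s_0 = plaintext = 0xBC64D
s_1 = Round(s_0, k_0) = 0xBD61D
s_2 = Round(s_1, k_1) = 0xA1192
s_3 = Round(s_2, k_2) = 0xCED7E
s_4 = Round(s_3, k_3) = 0xB8C58
s_5 = Round(s_4, k_4) = 0xE399A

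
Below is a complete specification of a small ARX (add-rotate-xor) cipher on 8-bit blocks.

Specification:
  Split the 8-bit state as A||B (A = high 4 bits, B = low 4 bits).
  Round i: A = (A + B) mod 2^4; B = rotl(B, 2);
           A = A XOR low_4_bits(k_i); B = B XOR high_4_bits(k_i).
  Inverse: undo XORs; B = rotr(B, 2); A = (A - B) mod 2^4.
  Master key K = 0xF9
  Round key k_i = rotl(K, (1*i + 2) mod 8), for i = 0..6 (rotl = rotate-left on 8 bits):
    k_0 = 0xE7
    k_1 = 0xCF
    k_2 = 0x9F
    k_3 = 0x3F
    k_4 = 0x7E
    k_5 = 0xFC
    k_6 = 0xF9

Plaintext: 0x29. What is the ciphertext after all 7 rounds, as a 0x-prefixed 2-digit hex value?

s_0 = plaintext = 0x29
s_1 = Round(s_0, k_0) = 0xC8
s_2 = Round(s_1, k_1) = 0xBE
s_3 = Round(s_2, k_2) = 0x62
s_4 = Round(s_3, k_3) = 0x7B
s_5 = Round(s_4, k_4) = 0xC9
s_6 = Round(s_5, k_5) = 0x99
s_7 = Round(s_6, k_6) = 0xB9

0xB9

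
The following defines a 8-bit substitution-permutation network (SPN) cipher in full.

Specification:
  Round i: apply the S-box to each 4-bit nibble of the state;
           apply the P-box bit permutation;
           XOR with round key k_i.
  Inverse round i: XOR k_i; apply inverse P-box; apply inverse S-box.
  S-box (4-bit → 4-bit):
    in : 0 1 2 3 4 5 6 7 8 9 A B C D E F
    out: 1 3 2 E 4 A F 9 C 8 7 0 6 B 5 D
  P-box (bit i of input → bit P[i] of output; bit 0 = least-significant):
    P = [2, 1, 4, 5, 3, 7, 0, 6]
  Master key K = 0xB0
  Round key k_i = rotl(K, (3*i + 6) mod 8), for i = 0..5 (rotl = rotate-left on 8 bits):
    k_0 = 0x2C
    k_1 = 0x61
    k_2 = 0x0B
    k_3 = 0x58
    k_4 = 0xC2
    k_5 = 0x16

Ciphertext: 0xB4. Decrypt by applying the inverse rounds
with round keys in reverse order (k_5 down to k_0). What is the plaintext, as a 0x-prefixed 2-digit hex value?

0x27

s_0 = ciphertext = 0xB4
s_1 = InvRound(s_0, k_5) = 0x25
s_2 = InvRound(s_1, k_4) = 0x3D
s_3 = InvRound(s_2, k_3) = 0x87
s_4 = InvRound(s_3, k_2) = 0x10
s_5 = InvRound(s_4, k_1) = 0x88
s_6 = InvRound(s_5, k_0) = 0x27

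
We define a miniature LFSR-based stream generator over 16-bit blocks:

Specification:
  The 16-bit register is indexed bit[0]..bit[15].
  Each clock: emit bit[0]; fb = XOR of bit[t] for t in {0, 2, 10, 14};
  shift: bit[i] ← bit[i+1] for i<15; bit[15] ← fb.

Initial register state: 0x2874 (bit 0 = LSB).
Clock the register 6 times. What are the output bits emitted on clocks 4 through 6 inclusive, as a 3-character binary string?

reg_0 = 0x2874
clock 1: out=0, reg = 0x943A
clock 2: out=0, reg = 0xCA1D
clock 3: out=1, reg = 0xE50E
clock 4: out=0, reg = 0xF287
clock 5: out=1, reg = 0xF943
clock 6: out=1, reg = 0x7CA1

011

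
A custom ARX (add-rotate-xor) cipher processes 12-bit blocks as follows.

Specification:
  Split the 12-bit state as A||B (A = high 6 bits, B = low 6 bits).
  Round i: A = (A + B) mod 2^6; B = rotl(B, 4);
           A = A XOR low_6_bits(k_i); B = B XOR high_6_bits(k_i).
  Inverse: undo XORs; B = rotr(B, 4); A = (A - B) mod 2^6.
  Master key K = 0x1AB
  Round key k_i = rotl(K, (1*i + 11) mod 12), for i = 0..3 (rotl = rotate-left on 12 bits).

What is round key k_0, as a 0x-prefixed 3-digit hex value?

0x8D5

K = 0x1AB
k_0 = rotl(K, (1*0+11) mod 12) = rotl(K, 11) = 0x8D5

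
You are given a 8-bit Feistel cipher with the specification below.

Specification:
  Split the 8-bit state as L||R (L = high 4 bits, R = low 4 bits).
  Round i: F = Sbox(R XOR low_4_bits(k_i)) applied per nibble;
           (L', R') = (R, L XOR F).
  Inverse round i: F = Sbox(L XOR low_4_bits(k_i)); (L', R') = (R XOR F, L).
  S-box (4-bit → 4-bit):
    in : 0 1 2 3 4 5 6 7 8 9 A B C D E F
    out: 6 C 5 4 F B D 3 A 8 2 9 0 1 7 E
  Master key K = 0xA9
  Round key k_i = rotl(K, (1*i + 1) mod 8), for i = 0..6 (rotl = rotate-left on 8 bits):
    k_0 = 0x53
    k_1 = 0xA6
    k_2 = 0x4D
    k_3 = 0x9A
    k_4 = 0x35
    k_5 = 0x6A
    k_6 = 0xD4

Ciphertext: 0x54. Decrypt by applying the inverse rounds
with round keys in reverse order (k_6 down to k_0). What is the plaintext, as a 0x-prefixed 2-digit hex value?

s_0 = ciphertext = 0x54
s_1 = InvRound(s_0, k_6) = 0x85
s_2 = InvRound(s_1, k_5) = 0x08
s_3 = InvRound(s_2, k_4) = 0x30
s_4 = InvRound(s_3, k_3) = 0x83
s_5 = InvRound(s_4, k_2) = 0x88
s_6 = InvRound(s_5, k_1) = 0xF8
s_7 = InvRound(s_6, k_0) = 0x8F

0x8F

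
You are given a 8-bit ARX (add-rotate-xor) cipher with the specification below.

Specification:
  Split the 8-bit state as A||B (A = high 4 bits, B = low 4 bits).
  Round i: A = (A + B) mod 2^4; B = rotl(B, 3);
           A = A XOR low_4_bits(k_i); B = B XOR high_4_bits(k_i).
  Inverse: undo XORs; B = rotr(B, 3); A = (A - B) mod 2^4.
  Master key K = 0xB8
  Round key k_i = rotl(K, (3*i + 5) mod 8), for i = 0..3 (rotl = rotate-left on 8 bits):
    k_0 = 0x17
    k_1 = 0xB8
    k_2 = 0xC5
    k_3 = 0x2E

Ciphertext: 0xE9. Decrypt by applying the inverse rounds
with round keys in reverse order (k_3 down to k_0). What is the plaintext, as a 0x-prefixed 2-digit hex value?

0x21

s_0 = ciphertext = 0xE9
s_1 = InvRound(s_0, k_3) = 0x97
s_2 = InvRound(s_1, k_2) = 0x57
s_3 = InvRound(s_2, k_1) = 0x49
s_4 = InvRound(s_3, k_0) = 0x21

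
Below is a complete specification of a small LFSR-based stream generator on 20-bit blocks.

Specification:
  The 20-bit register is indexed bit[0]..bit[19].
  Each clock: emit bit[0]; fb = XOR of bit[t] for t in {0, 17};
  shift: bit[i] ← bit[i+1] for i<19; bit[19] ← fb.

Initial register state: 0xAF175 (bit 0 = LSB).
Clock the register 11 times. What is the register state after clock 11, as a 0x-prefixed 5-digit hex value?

0xDE15E

reg_0 = 0xAF175
clock 1: out=1, reg = 0x578BA
clock 2: out=0, reg = 0x2BC5D
clock 3: out=1, reg = 0x15E2E
clock 4: out=0, reg = 0x0AF17
clock 5: out=1, reg = 0x8578B
clock 6: out=1, reg = 0xC2BC5
clock 7: out=1, reg = 0xE15E2
clock 8: out=0, reg = 0xF0AF1
clock 9: out=1, reg = 0x78578
clock 10: out=0, reg = 0xBC2BC
clock 11: out=0, reg = 0xDE15E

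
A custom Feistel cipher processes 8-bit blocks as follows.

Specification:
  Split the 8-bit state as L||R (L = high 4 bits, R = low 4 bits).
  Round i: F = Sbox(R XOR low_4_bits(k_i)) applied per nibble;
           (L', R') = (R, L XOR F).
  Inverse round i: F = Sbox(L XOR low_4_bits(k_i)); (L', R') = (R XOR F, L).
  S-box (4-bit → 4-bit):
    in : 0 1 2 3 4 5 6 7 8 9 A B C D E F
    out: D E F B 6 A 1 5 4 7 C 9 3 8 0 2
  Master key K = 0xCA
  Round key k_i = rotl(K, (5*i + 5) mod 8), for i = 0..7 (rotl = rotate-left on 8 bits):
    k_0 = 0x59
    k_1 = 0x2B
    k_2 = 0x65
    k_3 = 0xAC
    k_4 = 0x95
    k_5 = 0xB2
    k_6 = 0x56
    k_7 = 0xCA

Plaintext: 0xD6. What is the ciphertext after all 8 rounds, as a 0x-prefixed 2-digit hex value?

0x0F

s_0 = plaintext = 0xD6
s_1 = Round(s_0, k_0) = 0x6F
s_2 = Round(s_1, k_1) = 0xF0
s_3 = Round(s_2, k_2) = 0x05
s_4 = Round(s_3, k_3) = 0x57
s_5 = Round(s_4, k_4) = 0x7A
s_6 = Round(s_5, k_5) = 0xA3
s_7 = Round(s_6, k_6) = 0x30
s_8 = Round(s_7, k_7) = 0x0F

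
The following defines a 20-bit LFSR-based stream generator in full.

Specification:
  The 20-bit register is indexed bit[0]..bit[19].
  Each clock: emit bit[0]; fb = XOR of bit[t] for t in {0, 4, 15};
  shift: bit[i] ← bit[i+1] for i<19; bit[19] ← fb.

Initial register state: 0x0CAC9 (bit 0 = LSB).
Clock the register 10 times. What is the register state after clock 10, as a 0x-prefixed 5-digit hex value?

0xB9032

reg_0 = 0x0CAC9
clock 1: out=1, reg = 0x06564
clock 2: out=0, reg = 0x032B2
clock 3: out=0, reg = 0x81959
clock 4: out=1, reg = 0x40CAC
clock 5: out=0, reg = 0x20656
clock 6: out=0, reg = 0x9032B
clock 7: out=1, reg = 0xC8195
clock 8: out=1, reg = 0xE40CA
clock 9: out=0, reg = 0x72065
clock 10: out=1, reg = 0xB9032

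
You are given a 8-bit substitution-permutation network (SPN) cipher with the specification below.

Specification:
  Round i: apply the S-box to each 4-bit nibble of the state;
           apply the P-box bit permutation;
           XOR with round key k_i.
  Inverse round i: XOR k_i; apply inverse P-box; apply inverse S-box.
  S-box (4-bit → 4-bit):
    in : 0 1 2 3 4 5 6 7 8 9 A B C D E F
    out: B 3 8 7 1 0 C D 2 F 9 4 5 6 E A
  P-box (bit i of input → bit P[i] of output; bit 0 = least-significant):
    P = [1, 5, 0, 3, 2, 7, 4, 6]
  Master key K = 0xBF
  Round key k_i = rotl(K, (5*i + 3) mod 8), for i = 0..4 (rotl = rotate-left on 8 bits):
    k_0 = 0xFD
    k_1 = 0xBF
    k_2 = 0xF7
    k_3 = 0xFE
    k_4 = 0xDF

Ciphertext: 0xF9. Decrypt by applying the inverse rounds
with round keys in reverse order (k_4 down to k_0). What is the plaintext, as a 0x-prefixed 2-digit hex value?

0xF5

s_0 = ciphertext = 0xF9
s_1 = InvRound(s_0, k_4) = 0x41
s_2 = InvRound(s_1, k_3) = 0x39
s_3 = InvRound(s_2, k_2) = 0x0A
s_4 = InvRound(s_3, k_1) = 0x3D
s_5 = InvRound(s_4, k_0) = 0xF5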